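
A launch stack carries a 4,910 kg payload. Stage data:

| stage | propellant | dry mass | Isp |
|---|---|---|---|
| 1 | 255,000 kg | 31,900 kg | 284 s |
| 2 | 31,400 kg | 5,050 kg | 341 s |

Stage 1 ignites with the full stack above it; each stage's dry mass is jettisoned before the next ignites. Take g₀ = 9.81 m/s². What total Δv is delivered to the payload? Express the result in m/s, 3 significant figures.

Ignition mass of stage 1 = 255,000+31,900 + 31,400+5,050 + 4,910 = 328,260 kg.
Stage 1: m₀ = 328,260 kg, m_f = 328,260 − 255,000 = 73,260 kg; Δv = 284×9.81×ln(4.481) = 2786.0×1.4998 ≈ 4178 m/s.
Stage 2: m₀ = 41,360 kg, m_f = 41,360 − 31,400 = 9,960 kg; Δv = 341×9.81×ln(4.153) = 3345.2×1.4237 ≈ 4763 m/s.
Total Δv = 4178 + 4763 = 8941 m/s.

Δv ≈ 8940 m/s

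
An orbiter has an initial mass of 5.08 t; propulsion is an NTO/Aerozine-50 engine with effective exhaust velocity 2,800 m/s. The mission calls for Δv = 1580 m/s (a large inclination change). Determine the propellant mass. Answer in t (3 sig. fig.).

By the Tsiolkovsky rocket equation, m₀/m_f = exp(Δv / v_e) = exp(1580 / 2800.0) = exp(0.5643) = 1.7582.
m_f = 5.08 / 1.7582 = 2.88932 t, so propellant = m₀ − m_f = 5.08 − 2.88932 = 2.19068 t.

propellant mass ≈ 2.19 t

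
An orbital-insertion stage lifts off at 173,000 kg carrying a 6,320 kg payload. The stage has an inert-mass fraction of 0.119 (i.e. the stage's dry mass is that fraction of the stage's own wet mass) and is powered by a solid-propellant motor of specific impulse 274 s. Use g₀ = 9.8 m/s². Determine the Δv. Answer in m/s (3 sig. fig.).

Stage wet mass = m₀ − payload = 173,000 − 6,320 = 166,680 kg.
Stage dry mass = ε × stage wet mass = 0.119 × 166,680 = 19,834.9 kg.
Burnout mass m_f = stage dry + payload = 19,834.9 + 6,320 = 26,154.9 kg.
v_e = Isp · g₀ = 274 × 9.8 = 2685.2 m/s.
By the Tsiolkovsky rocket equation, Δv = v_e · ln(173,000/26,154.9) = 2685.2 × ln(6.614) = 2685.2 × 1.8893 ≈ 5073 m/s.

Δv ≈ 5070 m/s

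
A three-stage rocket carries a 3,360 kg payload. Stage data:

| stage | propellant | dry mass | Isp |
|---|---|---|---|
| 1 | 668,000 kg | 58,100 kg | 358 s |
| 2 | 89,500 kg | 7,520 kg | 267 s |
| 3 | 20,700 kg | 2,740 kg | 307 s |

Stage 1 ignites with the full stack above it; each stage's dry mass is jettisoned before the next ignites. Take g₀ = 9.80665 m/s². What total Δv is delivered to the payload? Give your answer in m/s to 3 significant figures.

Δv ≈ 13200 m/s

Ignition mass of stage 1 = 668,000+58,100 + 89,500+7,520 + 20,700+2,740 + 3,360 = 849,920 kg.
Stage 1: m₀ = 849,920 kg, m_f = 849,920 − 668,000 = 181,920 kg; Δv = 358×9.80665×ln(4.672) = 3510.8×1.5416 ≈ 5412 m/s.
Stage 2: m₀ = 123,820 kg, m_f = 123,820 − 89,500 = 34,320 kg; Δv = 267×9.80665×ln(3.608) = 2618.4×1.2831 ≈ 3360 m/s.
Stage 3: m₀ = 26,800 kg, m_f = 26,800 − 20,700 = 6,100 kg; Δv = 307×9.80665×ln(4.393) = 3010.6×1.4801 ≈ 4456 m/s.
Total Δv = 5412 + 3360 + 4456 = 13228 m/s.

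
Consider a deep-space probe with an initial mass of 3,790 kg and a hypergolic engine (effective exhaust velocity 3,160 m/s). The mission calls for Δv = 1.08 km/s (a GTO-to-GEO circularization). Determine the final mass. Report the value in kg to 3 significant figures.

final mass ≈ 2690 kg

Using Δv = v_e ln(m₀/m_f): m₀/m_f = exp(Δv / v_e) = exp(1080 / 3160.0) = exp(0.3418) = 1.4074.
m_f = m₀ / 1.4074 = 3,790 / 1.4074 = 2,692.91 kg.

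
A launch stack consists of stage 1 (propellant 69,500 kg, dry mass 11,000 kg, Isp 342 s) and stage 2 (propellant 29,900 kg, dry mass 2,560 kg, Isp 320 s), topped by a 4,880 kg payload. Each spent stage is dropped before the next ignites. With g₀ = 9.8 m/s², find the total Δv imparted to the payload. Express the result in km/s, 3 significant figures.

Ignition mass of stage 1 = 69,500+11,000 + 29,900+2,560 + 4,880 = 117,840 kg.
Stage 1: m₀ = 117,840 kg, m_f = 117,840 − 69,500 = 48,340 kg; Δv = 342×9.8×ln(2.438) = 3351.6×0.8911 ≈ 2987 m/s.
Stage 2: m₀ = 37,340 kg, m_f = 37,340 − 29,900 = 7,440 kg; Δv = 320×9.8×ln(5.019) = 3136.0×1.6132 ≈ 5059 m/s.
Total Δv = 2987 + 5059 = 8046 m/s.

Δv ≈ 8.05 km/s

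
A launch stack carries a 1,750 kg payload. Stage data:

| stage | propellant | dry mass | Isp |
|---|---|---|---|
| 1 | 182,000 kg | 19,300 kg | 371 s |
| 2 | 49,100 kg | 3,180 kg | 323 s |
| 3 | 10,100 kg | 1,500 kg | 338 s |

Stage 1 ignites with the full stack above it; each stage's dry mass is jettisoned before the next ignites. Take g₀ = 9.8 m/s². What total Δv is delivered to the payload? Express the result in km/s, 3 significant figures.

Ignition mass of stage 1 = 182,000+19,300 + 49,100+3,180 + 10,100+1,500 + 1,750 = 266,930 kg.
Stage 1: m₀ = 266,930 kg, m_f = 266,930 − 182,000 = 84,930 kg; Δv = 371×9.8×ln(3.143) = 3635.8×1.1452 ≈ 4164 m/s.
Stage 2: m₀ = 65,630 kg, m_f = 65,630 − 49,100 = 16,530 kg; Δv = 323×9.8×ln(3.97) = 3165.4×1.3789 ≈ 4365 m/s.
Stage 3: m₀ = 13,350 kg, m_f = 13,350 − 10,100 = 3,250 kg; Δv = 338×9.8×ln(4.108) = 3312.4×1.4129 ≈ 4680 m/s.
Total Δv = 4164 + 4365 + 4680 = 13209 m/s.

Δv ≈ 13.2 km/s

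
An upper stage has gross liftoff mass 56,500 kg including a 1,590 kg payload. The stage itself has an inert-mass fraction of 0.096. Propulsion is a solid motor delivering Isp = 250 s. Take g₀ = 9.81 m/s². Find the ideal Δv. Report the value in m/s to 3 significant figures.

Δv ≈ 5170 m/s

Stage wet mass = m₀ − payload = 56,500 − 1,590 = 54,910 kg.
Stage dry mass = ε × stage wet mass = 0.096 × 54,910 = 5,271.36 kg.
Burnout mass m_f = stage dry + payload = 5,271.36 + 1,590 = 6,861.36 kg.
v_e = Isp · g₀ = 250 × 9.81 = 2452.5 m/s.
By the Tsiolkovsky rocket equation, Δv = v_e · ln(56,500/6,861.36) = 2452.5 × ln(8.235) = 2452.5 × 2.1083 ≈ 5171 m/s.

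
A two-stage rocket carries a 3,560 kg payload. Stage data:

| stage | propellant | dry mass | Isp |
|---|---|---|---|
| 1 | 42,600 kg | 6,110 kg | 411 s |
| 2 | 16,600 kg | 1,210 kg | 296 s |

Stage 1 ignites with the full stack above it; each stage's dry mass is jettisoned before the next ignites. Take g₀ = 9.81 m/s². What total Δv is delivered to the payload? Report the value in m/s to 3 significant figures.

Ignition mass of stage 1 = 42,600+6,110 + 16,600+1,210 + 3,560 = 70,080 kg.
Stage 1: m₀ = 70,080 kg, m_f = 70,080 − 42,600 = 27,480 kg; Δv = 411×9.81×ln(2.55) = 4031.9×0.9362 ≈ 3775 m/s.
Stage 2: m₀ = 21,370 kg, m_f = 21,370 − 16,600 = 4,770 kg; Δv = 296×9.81×ln(4.48) = 2903.8×1.4996 ≈ 4355 m/s.
Total Δv = 3775 + 4355 = 8130 m/s.

Δv ≈ 8130 m/s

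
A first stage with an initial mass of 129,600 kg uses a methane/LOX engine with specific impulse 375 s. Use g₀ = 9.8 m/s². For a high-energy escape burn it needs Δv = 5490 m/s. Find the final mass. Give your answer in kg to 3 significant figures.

v_e = Isp · g₀ = 375 × 9.8 = 3675.0 m/s.
m₀/m_f = exp(Δv / v_e) = exp(5490 / 3675.0) = exp(1.4939) = 4.4543.
m_f = m₀ / 4.4543 = 129,600 / 4.4543 = 29,095.5 kg.

final mass ≈ 29100 kg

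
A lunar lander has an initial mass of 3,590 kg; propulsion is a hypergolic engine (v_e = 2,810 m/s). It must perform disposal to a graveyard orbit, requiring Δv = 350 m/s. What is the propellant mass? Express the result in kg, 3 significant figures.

propellant mass ≈ 420 kg

m₀/m_f = exp(Δv / v_e) = exp(350 / 2810.0) = exp(0.1246) = 1.1326.
m_f = 3,590 / 1.1326 = 3,169.7 kg, so propellant = m₀ − m_f = 3,590 − 3,169.7 = 420.3 kg.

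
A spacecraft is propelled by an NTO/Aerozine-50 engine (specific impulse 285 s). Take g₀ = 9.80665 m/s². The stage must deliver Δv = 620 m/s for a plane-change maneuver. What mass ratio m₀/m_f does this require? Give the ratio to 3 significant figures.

mass ratio ≈ 1.25

v_e = Isp · g₀ = 285 × 9.80665 = 2794.9 m/s.
m₀/m_f = exp(Δv / v_e) = exp(620 / 2794.9) = exp(0.2218) = 1.2484.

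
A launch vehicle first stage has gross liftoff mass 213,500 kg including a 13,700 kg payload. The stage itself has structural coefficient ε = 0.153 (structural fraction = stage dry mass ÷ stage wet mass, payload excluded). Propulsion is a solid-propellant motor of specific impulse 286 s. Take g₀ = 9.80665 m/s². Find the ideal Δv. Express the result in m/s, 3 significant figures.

Stage wet mass = m₀ − payload = 213,500 − 13,700 = 199,800 kg.
Stage dry mass = ε × stage wet mass = 0.153 × 199,800 = 30,569.4 kg.
Burnout mass m_f = stage dry + payload = 30,569.4 + 13,700 = 44,269.4 kg.
v_e = Isp · g₀ = 286 × 9.80665 = 2804.7 m/s.
From the ideal rocket equation, Δv = v_e · ln(213,500/44,269.4) = 2804.7 × ln(4.823) = 2804.7 × 1.5733 ≈ 4413 m/s.

Δv ≈ 4410 m/s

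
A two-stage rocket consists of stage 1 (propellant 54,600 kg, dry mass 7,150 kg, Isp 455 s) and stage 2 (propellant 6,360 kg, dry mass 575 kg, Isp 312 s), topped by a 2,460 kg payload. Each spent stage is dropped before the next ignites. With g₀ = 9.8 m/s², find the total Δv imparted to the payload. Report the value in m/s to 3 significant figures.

Ignition mass of stage 1 = 54,600+7,150 + 6,360+575 + 2,460 = 71,145 kg.
Stage 1: m₀ = 71,145 kg, m_f = 71,145 − 54,600 = 16,545 kg; Δv = 455×9.8×ln(4.3) = 4459.0×1.4586 ≈ 6504 m/s.
Stage 2: m₀ = 9,395 kg, m_f = 9,395 − 6,360 = 3,035 kg; Δv = 312×9.8×ln(3.096) = 3057.6×1.1300 ≈ 3455 m/s.
Total Δv = 6504 + 3455 = 9959 m/s.

Δv ≈ 9960 m/s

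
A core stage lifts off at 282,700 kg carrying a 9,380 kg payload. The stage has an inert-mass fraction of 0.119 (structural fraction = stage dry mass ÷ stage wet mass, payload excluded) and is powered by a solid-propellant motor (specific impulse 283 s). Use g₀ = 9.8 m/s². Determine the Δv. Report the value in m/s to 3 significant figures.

Stage wet mass = m₀ − payload = 282,700 − 9,380 = 273,320 kg.
Stage dry mass = ε × stage wet mass = 0.119 × 273,320 = 32,525.1 kg.
Burnout mass m_f = stage dry + payload = 32,525.1 + 9,380 = 41,905.1 kg.
v_e = Isp · g₀ = 283 × 9.8 = 2773.4 m/s.
From the ideal rocket equation, Δv = v_e · ln(282,700/41,905.1) = 2773.4 × ln(6.746) = 2773.4 × 1.9090 ≈ 5294 m/s.

Δv ≈ 5290 m/s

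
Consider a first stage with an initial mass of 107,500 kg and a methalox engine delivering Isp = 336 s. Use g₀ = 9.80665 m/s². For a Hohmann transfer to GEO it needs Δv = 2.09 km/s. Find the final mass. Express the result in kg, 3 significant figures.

v_e = Isp · g₀ = 336 × 9.80665 = 3295.0 m/s.
m₀/m_f = exp(Δv / v_e) = exp(2090 / 3295.0) = exp(0.6343) = 1.8857.
m_f = m₀ / 1.8857 = 107,500 / 1.8857 = 57,008 kg.

final mass ≈ 57000 kg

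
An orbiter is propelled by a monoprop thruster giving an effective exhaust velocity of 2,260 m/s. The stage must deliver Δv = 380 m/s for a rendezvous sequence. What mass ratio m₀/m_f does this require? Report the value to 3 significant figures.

mass ratio ≈ 1.18

Using Δv = v_e ln(m₀/m_f): m₀/m_f = exp(Δv / v_e) = exp(380 / 2260.0) = exp(0.1681) = 1.1831.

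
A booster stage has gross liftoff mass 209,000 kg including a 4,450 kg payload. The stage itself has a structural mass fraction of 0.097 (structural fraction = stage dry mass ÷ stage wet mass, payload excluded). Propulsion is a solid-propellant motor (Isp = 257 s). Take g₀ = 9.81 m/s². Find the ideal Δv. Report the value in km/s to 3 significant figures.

Δv ≈ 5.43 km/s

Stage wet mass = m₀ − payload = 209,000 − 4,450 = 204,550 kg.
Stage dry mass = ε × stage wet mass = 0.097 × 204,550 = 19,841.4 kg.
Burnout mass m_f = stage dry + payload = 19,841.4 + 4,450 = 24,291.4 kg.
v_e = Isp · g₀ = 257 × 9.81 = 2521.2 m/s.
Δv = v_e · ln(209,000/24,291.4) = 2521.2 × ln(8.604) = 2521.2 × 2.1522 ≈ 5426 m/s.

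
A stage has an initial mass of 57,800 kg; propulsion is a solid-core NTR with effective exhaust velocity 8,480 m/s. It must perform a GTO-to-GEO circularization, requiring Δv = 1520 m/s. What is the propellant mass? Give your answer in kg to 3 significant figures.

propellant mass ≈ 9480 kg

Using Δv = v_e ln(m₀/m_f): m₀/m_f = exp(Δv / v_e) = exp(1520 / 8480.0) = exp(0.1792) = 1.1963.
m_f = 57,800 / 1.1963 = 48,315.6 kg, so propellant = m₀ − m_f = 57,800 − 48,315.6 = 9,484.4 kg.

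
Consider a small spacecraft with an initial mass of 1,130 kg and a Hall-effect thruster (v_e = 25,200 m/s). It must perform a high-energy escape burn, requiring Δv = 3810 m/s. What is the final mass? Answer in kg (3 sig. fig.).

m₀/m_f = exp(Δv / v_e) = exp(3810 / 25200.0) = exp(0.1512) = 1.1632.
m_f = m₀ / 1.1632 = 1,130 / 1.1632 = 971.458 kg.

final mass ≈ 971 kg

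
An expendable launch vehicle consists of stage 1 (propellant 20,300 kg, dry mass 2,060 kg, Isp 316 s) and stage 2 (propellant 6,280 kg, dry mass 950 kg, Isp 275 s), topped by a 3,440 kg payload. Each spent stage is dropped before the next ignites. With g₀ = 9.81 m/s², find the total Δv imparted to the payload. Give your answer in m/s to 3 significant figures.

Ignition mass of stage 1 = 20,300+2,060 + 6,280+950 + 3,440 = 33,030 kg.
Stage 1: m₀ = 33,030 kg, m_f = 33,030 − 20,300 = 12,730 kg; Δv = 316×9.81×ln(2.595) = 3100.0×0.9535 ≈ 2956 m/s.
Stage 2: m₀ = 10,670 kg, m_f = 10,670 − 6,280 = 4,390 kg; Δv = 275×9.81×ln(2.431) = 2697.8×0.8881 ≈ 2396 m/s.
Total Δv = 2956 + 2396 = 5352 m/s.

Δv ≈ 5350 m/s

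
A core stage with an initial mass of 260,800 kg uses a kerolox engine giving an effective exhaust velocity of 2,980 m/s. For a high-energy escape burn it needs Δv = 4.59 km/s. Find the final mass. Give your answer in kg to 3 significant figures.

final mass ≈ 55900 kg

m₀/m_f = exp(Δv / v_e) = exp(4590 / 2980.0) = exp(1.5403) = 4.6658.
m_f = m₀ / 4.6658 = 260,800 / 4.6658 = 55,896.1 kg.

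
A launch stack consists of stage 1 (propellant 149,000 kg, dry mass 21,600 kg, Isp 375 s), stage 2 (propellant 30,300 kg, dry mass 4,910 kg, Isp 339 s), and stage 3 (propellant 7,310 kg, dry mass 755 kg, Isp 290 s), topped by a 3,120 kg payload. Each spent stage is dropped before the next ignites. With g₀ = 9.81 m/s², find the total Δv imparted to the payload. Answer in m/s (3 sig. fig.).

Δv ≈ 10800 m/s

Ignition mass of stage 1 = 149,000+21,600 + 30,300+4,910 + 7,310+755 + 3,120 = 216,995 kg.
Stage 1: m₀ = 216,995 kg, m_f = 216,995 − 149,000 = 67,995 kg; Δv = 375×9.81×ln(3.191) = 3678.8×1.1604 ≈ 4269 m/s.
Stage 2: m₀ = 46,395 kg, m_f = 46,395 − 30,300 = 16,095 kg; Δv = 339×9.81×ln(2.883) = 3325.6×1.0587 ≈ 3521 m/s.
Stage 3: m₀ = 11,185 kg, m_f = 11,185 − 7,310 = 3,875 kg; Δv = 290×9.81×ln(2.886) = 2844.9×1.0600 ≈ 3016 m/s.
Total Δv = 4269 + 3521 + 3016 = 10806 m/s.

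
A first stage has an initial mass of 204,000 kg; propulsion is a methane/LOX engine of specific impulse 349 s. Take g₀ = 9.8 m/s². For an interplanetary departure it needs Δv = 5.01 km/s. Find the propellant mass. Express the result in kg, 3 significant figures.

v_e = Isp · g₀ = 349 × 9.8 = 3420.2 m/s.
By the Tsiolkovsky rocket equation, m₀/m_f = exp(Δv / v_e) = exp(5010 / 3420.2) = exp(1.4648) = 4.3268.
m_f = 204,000 / 4.3268 = 47,148 kg, so propellant = m₀ − m_f = 204,000 − 47,148 = 156,852 kg.

propellant mass ≈ 157000 kg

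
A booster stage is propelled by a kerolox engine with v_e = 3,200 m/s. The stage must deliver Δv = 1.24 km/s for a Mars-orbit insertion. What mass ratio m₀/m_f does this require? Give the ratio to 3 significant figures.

Rocket equation: m₀/m_f = exp(Δv / v_e) = exp(1240 / 3200.0) = exp(0.3875) = 1.4733.

mass ratio ≈ 1.47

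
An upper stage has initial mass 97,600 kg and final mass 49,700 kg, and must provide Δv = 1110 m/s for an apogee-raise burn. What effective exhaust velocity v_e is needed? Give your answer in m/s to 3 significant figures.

v_e ≈ 1640 m/s

ln(m₀/m_f) = ln(97600/49700) = ln(1.964) = 0.6749.
v_e = Δv / ln(m₀/m_f) = 1110 / 0.6749 = 1644.8 m/s.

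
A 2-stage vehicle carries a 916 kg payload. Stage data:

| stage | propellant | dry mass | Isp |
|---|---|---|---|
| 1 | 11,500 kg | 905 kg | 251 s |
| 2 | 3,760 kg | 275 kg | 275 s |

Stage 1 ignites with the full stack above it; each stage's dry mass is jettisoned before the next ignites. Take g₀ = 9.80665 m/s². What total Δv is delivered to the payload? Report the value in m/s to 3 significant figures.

Δv ≈ 6520 m/s

Ignition mass of stage 1 = 11,500+905 + 3,760+275 + 916 = 17,356 kg.
Stage 1: m₀ = 17,356 kg, m_f = 17,356 − 11,500 = 5,856 kg; Δv = 251×9.80665×ln(2.964) = 2461.5×1.0865 ≈ 2674 m/s.
Stage 2: m₀ = 4,951 kg, m_f = 4,951 − 3,760 = 1,191 kg; Δv = 275×9.80665×ln(4.157) = 2696.8×1.4248 ≈ 3842 m/s.
Total Δv = 2674 + 3842 = 6516 m/s.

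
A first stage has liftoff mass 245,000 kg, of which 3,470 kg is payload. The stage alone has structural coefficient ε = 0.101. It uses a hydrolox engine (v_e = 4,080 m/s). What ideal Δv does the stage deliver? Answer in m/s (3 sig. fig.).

Stage wet mass = m₀ − payload = 245,000 − 3,470 = 241,530 kg.
Stage dry mass = ε × stage wet mass = 0.101 × 241,530 = 24,394.5 kg.
Burnout mass m_f = stage dry + payload = 24,394.5 + 3,470 = 27,864.5 kg.
Δv = v_e · ln(245,000/27,864.5) = 4080.0 × ln(8.793) = 4080.0 × 2.1739 ≈ 8870 m/s.

Δv ≈ 8870 m/s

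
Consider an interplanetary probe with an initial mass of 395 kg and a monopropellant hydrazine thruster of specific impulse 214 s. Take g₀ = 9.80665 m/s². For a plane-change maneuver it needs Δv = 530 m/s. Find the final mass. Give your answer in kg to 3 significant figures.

v_e = Isp · g₀ = 214 × 9.80665 = 2098.6 m/s.
From the ideal rocket equation, m₀/m_f = exp(Δv / v_e) = exp(530 / 2098.6) = exp(0.2525) = 1.2873.
m_f = m₀ / 1.2873 = 395 / 1.2873 = 306.844 kg.

final mass ≈ 307 kg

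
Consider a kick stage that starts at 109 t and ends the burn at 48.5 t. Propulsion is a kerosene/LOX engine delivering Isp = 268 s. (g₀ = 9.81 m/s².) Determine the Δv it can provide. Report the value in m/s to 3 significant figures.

Δv ≈ 2130 m/s

v_e = Isp · g₀ = 268 × 9.81 = 2629.1 m/s.
Rocket equation: Δv = v_e · ln(m₀/m_f) = 2629.1 × ln(2.247) = 2629.1 × 0.8098 ≈ 2129.0 m/s.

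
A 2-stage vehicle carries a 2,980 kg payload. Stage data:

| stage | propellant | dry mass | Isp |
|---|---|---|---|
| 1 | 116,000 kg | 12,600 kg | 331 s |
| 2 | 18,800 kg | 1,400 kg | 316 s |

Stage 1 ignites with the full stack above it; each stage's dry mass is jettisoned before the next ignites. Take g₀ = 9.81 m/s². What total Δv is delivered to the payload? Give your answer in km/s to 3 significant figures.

Δv ≈ 9.86 km/s

Ignition mass of stage 1 = 116,000+12,600 + 18,800+1,400 + 2,980 = 151,780 kg.
Stage 1: m₀ = 151,780 kg, m_f = 151,780 − 116,000 = 35,780 kg; Δv = 331×9.81×ln(4.242) = 3247.1×1.4450 ≈ 4692 m/s.
Stage 2: m₀ = 23,180 kg, m_f = 23,180 − 18,800 = 4,380 kg; Δv = 316×9.81×ln(5.292) = 3100.0×1.6662 ≈ 5165 m/s.
Total Δv = 4692 + 5165 = 9857 m/s.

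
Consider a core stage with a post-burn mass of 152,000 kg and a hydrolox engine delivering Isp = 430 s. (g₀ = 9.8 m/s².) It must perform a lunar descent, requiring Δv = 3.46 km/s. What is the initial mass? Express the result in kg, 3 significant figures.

initial mass ≈ 345000 kg

v_e = Isp · g₀ = 430 × 9.8 = 4214.0 m/s.
From the ideal rocket equation, m₀/m_f = exp(Δv / v_e) = exp(3460 / 4214.0) = exp(0.8211) = 2.2729.
m₀ = m_f × 2.2729 = 152,000 × 2.2729 = 345,481 kg.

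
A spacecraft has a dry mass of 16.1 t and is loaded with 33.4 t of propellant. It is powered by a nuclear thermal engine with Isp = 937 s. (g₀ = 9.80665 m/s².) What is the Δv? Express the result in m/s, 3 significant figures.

Δv ≈ 10300 m/s

v_e = Isp · g₀ = 937 × 9.80665 = 9188.8 m/s.
m₀ = m_dry + m_prop = 16.1 + 33.4 = 49.5 t.
Δv = v_e · ln(m₀/m_f) = 9188.8 × ln(3.075) = 9188.8 × 1.1232 ≈ 10320.5 m/s.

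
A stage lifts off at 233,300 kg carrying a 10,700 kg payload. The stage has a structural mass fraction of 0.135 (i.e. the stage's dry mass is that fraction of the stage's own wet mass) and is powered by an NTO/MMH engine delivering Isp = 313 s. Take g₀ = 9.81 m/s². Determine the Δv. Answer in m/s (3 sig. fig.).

Stage wet mass = m₀ − payload = 233,300 − 10,700 = 222,600 kg.
Stage dry mass = ε × stage wet mass = 0.135 × 222,600 = 30,051 kg.
Burnout mass m_f = stage dry + payload = 30,051 + 10,700 = 40,751 kg.
v_e = Isp · g₀ = 313 × 9.81 = 3070.5 m/s.
Δv = v_e · ln(233,300/40,751) = 3070.5 × ln(5.725) = 3070.5 × 1.7448 ≈ 5358 m/s.

Δv ≈ 5360 m/s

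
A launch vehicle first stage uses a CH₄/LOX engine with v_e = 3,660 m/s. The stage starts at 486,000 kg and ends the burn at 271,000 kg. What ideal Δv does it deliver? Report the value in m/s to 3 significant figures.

Δv ≈ 2140 m/s

Using Δv = v_e ln(m₀/m_f): Δv = v_e · ln(m₀/m_f) = 3660.0 × ln(1.793) = 3660.0 × 0.5841 ≈ 2137.8 m/s.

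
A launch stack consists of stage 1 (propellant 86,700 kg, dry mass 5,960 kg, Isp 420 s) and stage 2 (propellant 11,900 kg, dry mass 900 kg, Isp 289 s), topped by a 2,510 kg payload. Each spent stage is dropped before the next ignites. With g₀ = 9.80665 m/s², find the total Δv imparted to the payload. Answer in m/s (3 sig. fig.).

Ignition mass of stage 1 = 86,700+5,960 + 11,900+900 + 2,510 = 107,970 kg.
Stage 1: m₀ = 107,970 kg, m_f = 107,970 − 86,700 = 21,270 kg; Δv = 420×9.80665×ln(5.076) = 4118.8×1.6246 ≈ 6691 m/s.
Stage 2: m₀ = 15,310 kg, m_f = 15,310 − 11,900 = 3,410 kg; Δv = 289×9.80665×ln(4.49) = 2834.1×1.5018 ≈ 4256 m/s.
Total Δv = 6691 + 4256 = 10947 m/s.

Δv ≈ 10900 m/s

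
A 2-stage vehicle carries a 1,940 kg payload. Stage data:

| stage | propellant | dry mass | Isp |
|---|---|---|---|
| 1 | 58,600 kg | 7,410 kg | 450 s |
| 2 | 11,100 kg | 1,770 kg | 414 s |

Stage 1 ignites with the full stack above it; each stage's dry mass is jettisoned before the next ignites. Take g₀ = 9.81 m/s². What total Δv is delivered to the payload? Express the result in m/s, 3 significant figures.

Δv ≈ 11300 m/s

Ignition mass of stage 1 = 58,600+7,410 + 11,100+1,770 + 1,940 = 80,820 kg.
Stage 1: m₀ = 80,820 kg, m_f = 80,820 − 58,600 = 22,220 kg; Δv = 450×9.81×ln(3.637) = 4414.5×1.2912 ≈ 5700 m/s.
Stage 2: m₀ = 14,810 kg, m_f = 14,810 − 11,100 = 3,710 kg; Δv = 414×9.81×ln(3.992) = 4061.3×1.3843 ≈ 5622 m/s.
Total Δv = 5700 + 5622 = 11322 m/s.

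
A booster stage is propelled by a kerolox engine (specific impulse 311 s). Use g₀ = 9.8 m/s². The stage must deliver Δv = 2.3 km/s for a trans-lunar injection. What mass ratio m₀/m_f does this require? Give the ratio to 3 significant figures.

mass ratio ≈ 2.13

v_e = Isp · g₀ = 311 × 9.8 = 3047.8 m/s.
Using Δv = v_e ln(m₀/m_f): m₀/m_f = exp(Δv / v_e) = exp(2300 / 3047.8) = exp(0.7546) = 2.1269.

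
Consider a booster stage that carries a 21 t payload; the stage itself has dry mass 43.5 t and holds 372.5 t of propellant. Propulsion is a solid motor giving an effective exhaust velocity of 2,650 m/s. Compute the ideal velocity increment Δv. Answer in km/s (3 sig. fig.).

m₀ = payload + dry + propellant = 21 + 43.5 + 372.5 = 437 t.
m_f = payload + dry = 21 + 43.5 = 64.5 t.
Using Δv = v_e ln(m₀/m_f): Δv = v_e · ln(m₀/m_f) = 2650.0 × ln(6.775) = 2650.0 × 1.9133 ≈ 5070.2 m/s.

Δv ≈ 5.07 km/s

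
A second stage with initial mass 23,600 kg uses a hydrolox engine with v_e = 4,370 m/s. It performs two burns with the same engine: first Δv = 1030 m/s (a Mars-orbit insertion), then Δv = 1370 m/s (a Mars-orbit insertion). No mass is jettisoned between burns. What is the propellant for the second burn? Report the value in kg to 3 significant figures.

propellant for the second burn ≈ 5020 kg

After the first burn: m = 23600 × exp(−1030/4370.0) = 23600 × 0.79002 = 18,644.5 kg.
After the second burn: m = 18,644.5 × exp(−1370/4370.0) = 18,644.5 × 0.73088 = 13,626.9 kg.
Second-burn propellant = 18,644.5 − 13,626.9 = 5,017.6 kg.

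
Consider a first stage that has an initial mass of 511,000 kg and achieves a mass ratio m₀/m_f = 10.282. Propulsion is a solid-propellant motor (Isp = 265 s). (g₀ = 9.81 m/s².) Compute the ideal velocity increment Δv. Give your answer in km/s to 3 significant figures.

v_e = Isp · g₀ = 265 × 9.81 = 2599.7 m/s.
From the ideal rocket equation, Δv = v_e · ln(10.282) = 2599.7 × 2.3304 ≈ 6058.2 m/s.

Δv ≈ 6.06 km/s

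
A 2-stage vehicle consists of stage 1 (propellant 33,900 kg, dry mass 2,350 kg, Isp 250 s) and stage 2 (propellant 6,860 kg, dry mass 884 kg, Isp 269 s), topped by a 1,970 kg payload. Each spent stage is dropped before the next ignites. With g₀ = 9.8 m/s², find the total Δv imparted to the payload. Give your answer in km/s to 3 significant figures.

Δv ≈ 6.51 km/s

Ignition mass of stage 1 = 33,900+2,350 + 6,860+884 + 1,970 = 45,964 kg.
Stage 1: m₀ = 45,964 kg, m_f = 45,964 − 33,900 = 12,064 kg; Δv = 250×9.8×ln(3.81) = 2450.0×1.3376 ≈ 3277 m/s.
Stage 2: m₀ = 9,714 kg, m_f = 9,714 − 6,860 = 2,854 kg; Δv = 269×9.8×ln(3.404) = 2636.2×1.2248 ≈ 3229 m/s.
Total Δv = 3277 + 3229 = 6506 m/s.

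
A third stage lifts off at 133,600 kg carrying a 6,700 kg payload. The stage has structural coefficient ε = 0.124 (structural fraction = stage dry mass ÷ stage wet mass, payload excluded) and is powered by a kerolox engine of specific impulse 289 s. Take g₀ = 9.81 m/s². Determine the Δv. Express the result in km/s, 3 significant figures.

Δv ≈ 5.06 km/s

Stage wet mass = m₀ − payload = 133,600 − 6,700 = 126,900 kg.
Stage dry mass = ε × stage wet mass = 0.124 × 126,900 = 15,735.6 kg.
Burnout mass m_f = stage dry + payload = 15,735.6 + 6,700 = 22,435.6 kg.
v_e = Isp · g₀ = 289 × 9.81 = 2835.1 m/s.
From the ideal rocket equation, Δv = v_e · ln(133,600/22,435.6) = 2835.1 × ln(5.955) = 2835.1 × 1.7842 ≈ 5058 m/s.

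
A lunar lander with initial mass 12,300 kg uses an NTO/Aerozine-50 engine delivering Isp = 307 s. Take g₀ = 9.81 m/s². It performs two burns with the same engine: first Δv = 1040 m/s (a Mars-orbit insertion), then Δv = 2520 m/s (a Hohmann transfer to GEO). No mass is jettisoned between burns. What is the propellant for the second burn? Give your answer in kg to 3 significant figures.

v_e = Isp · g₀ = 307 × 9.81 = 3011.7 m/s.
After the first burn: m = 12300 × exp(−1040/3011.7) = 12300 × 0.70799 = 8,708.28 kg.
After the second burn: m = 8,708.28 × exp(−2520/3011.7) = 8,708.28 × 0.43312 = 3,771.73 kg.
Second-burn propellant = 8,708.28 − 3,771.73 = 4,936.55 kg.

propellant for the second burn ≈ 4940 kg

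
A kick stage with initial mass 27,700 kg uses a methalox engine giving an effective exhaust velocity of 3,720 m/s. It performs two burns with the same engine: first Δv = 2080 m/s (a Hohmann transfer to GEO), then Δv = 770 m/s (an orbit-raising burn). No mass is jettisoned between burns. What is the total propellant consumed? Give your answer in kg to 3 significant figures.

total propellant consumed ≈ 14800 kg

After the first burn: m = 27700 × exp(−2080/3720.0) = 27700 × 0.57170 = 15,836.1 kg.
After the second burn: m = 15,836.1 × exp(−770/3720.0) = 15,836.1 × 0.81303 = 12,875.2 kg.
Total propellant = m₀ − m_final = 27700 − 12,875.2 = 14,824.8 kg.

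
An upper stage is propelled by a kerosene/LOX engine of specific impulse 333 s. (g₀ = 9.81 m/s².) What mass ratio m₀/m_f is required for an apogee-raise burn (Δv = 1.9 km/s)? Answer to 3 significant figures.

v_e = Isp · g₀ = 333 × 9.81 = 3266.7 m/s.
m₀/m_f = exp(Δv / v_e) = exp(1900 / 3266.7) = exp(0.5816) = 1.7889.

mass ratio ≈ 1.79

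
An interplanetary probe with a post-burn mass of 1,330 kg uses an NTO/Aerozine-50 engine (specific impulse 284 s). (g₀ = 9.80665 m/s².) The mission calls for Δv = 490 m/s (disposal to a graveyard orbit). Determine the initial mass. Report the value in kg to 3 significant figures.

v_e = Isp · g₀ = 284 × 9.80665 = 2785.1 m/s.
m₀/m_f = exp(Δv / v_e) = exp(490 / 2785.1) = exp(0.1759) = 1.1924.
m₀ = m_f × 1.1924 = 1,330 × 1.1924 = 1,585.89 kg.

initial mass ≈ 1590 kg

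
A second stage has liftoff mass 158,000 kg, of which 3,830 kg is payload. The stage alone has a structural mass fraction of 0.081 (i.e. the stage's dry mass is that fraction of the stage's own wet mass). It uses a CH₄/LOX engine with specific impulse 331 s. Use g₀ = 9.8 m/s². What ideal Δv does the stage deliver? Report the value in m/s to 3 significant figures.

Stage wet mass = m₀ − payload = 158,000 − 3,830 = 154,170 kg.
Stage dry mass = ε × stage wet mass = 0.081 × 154,170 = 12,487.8 kg.
Burnout mass m_f = stage dry + payload = 12,487.8 + 3,830 = 16,317.8 kg.
v_e = Isp · g₀ = 331 × 9.8 = 3243.8 m/s.
Δv = v_e · ln(158,000/16,317.8) = 3243.8 × ln(9.683) = 3243.8 × 2.2703 ≈ 7365 m/s.

Δv ≈ 7360 m/s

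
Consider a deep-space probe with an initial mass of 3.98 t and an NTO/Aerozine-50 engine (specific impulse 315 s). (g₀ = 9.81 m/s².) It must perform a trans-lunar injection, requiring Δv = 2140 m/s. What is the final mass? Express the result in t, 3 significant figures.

v_e = Isp · g₀ = 315 × 9.81 = 3090.2 m/s.
Using Δv = v_e ln(m₀/m_f): m₀/m_f = exp(Δv / v_e) = exp(2140 / 3090.2) = exp(0.6925) = 1.9988.
m_f = m₀ / 1.9988 = 3.98 / 1.9988 = 1.99119 t.

final mass ≈ 1.99 t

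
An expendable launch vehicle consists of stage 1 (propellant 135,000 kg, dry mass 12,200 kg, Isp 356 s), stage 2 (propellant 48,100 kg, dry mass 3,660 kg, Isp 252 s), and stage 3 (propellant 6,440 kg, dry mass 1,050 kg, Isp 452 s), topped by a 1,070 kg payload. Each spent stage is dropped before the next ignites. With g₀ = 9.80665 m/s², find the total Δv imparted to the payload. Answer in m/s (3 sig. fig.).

Δv ≈ 13800 m/s

Ignition mass of stage 1 = 135,000+12,200 + 48,100+3,660 + 6,440+1,050 + 1,070 = 207,520 kg.
Stage 1: m₀ = 207,520 kg, m_f = 207,520 − 135,000 = 72,520 kg; Δv = 356×9.80665×ln(2.862) = 3491.2×1.0514 ≈ 3670 m/s.
Stage 2: m₀ = 60,320 kg, m_f = 60,320 − 48,100 = 12,220 kg; Δv = 252×9.80665×ln(4.936) = 2471.3×1.5966 ≈ 3946 m/s.
Stage 3: m₀ = 8,560 kg, m_f = 8,560 − 6,440 = 2,120 kg; Δv = 452×9.80665×ln(4.038) = 4432.6×1.3957 ≈ 6187 m/s.
Total Δv = 3670 + 3946 + 6187 = 13803 m/s.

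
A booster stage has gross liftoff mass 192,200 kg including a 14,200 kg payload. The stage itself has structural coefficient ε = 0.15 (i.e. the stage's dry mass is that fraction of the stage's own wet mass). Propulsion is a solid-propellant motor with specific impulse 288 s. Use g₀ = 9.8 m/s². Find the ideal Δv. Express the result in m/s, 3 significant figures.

Δv ≈ 4370 m/s

Stage wet mass = m₀ − payload = 192,200 − 14,200 = 178,000 kg.
Stage dry mass = ε × stage wet mass = 0.15 × 178,000 = 26,700 kg.
Burnout mass m_f = stage dry + payload = 26,700 + 14,200 = 40,900 kg.
v_e = Isp · g₀ = 288 × 9.8 = 2822.4 m/s.
Δv = v_e · ln(192,200/40,900) = 2822.4 × ln(4.699) = 2822.4 × 1.5474 ≈ 4367 m/s.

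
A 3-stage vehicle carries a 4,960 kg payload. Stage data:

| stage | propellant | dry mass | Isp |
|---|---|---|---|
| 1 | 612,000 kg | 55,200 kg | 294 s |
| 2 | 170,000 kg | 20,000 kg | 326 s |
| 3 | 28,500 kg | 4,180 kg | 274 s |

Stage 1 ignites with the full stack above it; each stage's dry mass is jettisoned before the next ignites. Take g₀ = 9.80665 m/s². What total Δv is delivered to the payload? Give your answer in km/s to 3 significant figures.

Δv ≈ 11.5 km/s

Ignition mass of stage 1 = 612,000+55,200 + 170,000+20,000 + 28,500+4,180 + 4,960 = 894,840 kg.
Stage 1: m₀ = 894,840 kg, m_f = 894,840 − 612,000 = 282,840 kg; Δv = 294×9.80665×ln(3.164) = 2883.2×1.1518 ≈ 3321 m/s.
Stage 2: m₀ = 227,640 kg, m_f = 227,640 − 170,000 = 57,640 kg; Δv = 326×9.80665×ln(3.949) = 3197.0×1.3735 ≈ 4391 m/s.
Stage 3: m₀ = 37,640 kg, m_f = 37,640 − 28,500 = 9,140 kg; Δv = 274×9.80665×ln(4.118) = 2687.0×1.4154 ≈ 3803 m/s.
Total Δv = 3321 + 4391 + 3803 = 11515 m/s.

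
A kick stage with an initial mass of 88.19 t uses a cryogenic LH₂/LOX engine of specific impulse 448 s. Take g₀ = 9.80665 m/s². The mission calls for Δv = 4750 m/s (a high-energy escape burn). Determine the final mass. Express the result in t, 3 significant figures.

v_e = Isp · g₀ = 448 × 9.80665 = 4393.4 m/s.
m₀/m_f = exp(Δv / v_e) = exp(4750 / 4393.4) = exp(1.0812) = 2.9481.
m_f = m₀ / 2.9481 = 88.19 / 2.9481 = 29.9142 t.

final mass ≈ 29.9 t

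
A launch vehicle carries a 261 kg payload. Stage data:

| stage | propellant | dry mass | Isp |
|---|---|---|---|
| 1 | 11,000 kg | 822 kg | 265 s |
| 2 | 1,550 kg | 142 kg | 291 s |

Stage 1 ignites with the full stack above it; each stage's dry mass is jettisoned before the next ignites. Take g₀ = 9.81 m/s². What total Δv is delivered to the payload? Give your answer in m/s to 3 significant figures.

Δv ≈ 8670 m/s

Ignition mass of stage 1 = 11,000+822 + 1,550+142 + 261 = 13,775 kg.
Stage 1: m₀ = 13,775 kg, m_f = 13,775 − 11,000 = 2,775 kg; Δv = 265×9.81×ln(4.964) = 2599.7×1.6022 ≈ 4165 m/s.
Stage 2: m₀ = 1,953 kg, m_f = 1,953 − 1,550 = 403 kg; Δv = 291×9.81×ln(4.846) = 2854.7×1.5782 ≈ 4505 m/s.
Total Δv = 4165 + 4505 = 8670 m/s.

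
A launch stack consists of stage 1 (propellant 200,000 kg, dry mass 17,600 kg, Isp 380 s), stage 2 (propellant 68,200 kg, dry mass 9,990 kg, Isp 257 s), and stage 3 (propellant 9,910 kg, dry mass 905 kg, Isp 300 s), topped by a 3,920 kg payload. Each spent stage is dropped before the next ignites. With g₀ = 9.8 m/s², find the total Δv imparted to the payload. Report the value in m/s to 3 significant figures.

Δv ≈ 10500 m/s

Ignition mass of stage 1 = 200,000+17,600 + 68,200+9,990 + 9,910+905 + 3,920 = 310,525 kg.
Stage 1: m₀ = 310,525 kg, m_f = 310,525 − 200,000 = 110,525 kg; Δv = 380×9.8×ln(2.81) = 3724.0×1.0330 ≈ 3847 m/s.
Stage 2: m₀ = 92,925 kg, m_f = 92,925 − 68,200 = 24,725 kg; Δv = 257×9.8×ln(3.758) = 2518.6×1.3240 ≈ 3335 m/s.
Stage 3: m₀ = 14,735 kg, m_f = 14,735 − 9,910 = 4,825 kg; Δv = 300×9.8×ln(3.054) = 2940.0×1.1164 ≈ 3282 m/s.
Total Δv = 3847 + 3335 + 3282 = 10464 m/s.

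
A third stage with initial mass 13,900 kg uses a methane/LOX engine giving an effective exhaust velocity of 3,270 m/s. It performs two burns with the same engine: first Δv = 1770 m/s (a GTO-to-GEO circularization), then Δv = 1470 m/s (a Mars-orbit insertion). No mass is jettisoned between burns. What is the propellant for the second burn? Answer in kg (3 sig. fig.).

propellant for the second burn ≈ 2930 kg

After the first burn: m = 13900 × exp(−1770/3270.0) = 13900 × 0.58200 = 8,089.8 kg.
After the second burn: m = 8,089.8 × exp(−1470/3270.0) = 8,089.8 × 0.63792 = 5,160.65 kg.
Second-burn propellant = 8,089.8 − 5,160.65 = 2,929.15 kg.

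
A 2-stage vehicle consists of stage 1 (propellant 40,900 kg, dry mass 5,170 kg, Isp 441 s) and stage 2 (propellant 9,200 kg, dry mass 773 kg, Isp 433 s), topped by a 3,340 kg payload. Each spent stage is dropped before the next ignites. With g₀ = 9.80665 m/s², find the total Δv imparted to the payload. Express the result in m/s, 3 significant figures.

Ignition mass of stage 1 = 40,900+5,170 + 9,200+773 + 3,340 = 59,383 kg.
Stage 1: m₀ = 59,383 kg, m_f = 59,383 − 40,900 = 18,483 kg; Δv = 441×9.80665×ln(3.213) = 4324.7×1.1672 ≈ 5048 m/s.
Stage 2: m₀ = 13,313 kg, m_f = 13,313 − 9,200 = 4,113 kg; Δv = 433×9.80665×ln(3.237) = 4246.3×1.1746 ≈ 4988 m/s.
Total Δv = 5048 + 4988 = 10036 m/s.

Δv ≈ 10000 m/s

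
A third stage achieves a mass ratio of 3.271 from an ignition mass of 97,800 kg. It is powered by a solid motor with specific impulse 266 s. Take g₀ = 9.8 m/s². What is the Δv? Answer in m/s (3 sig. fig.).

v_e = Isp · g₀ = 266 × 9.8 = 2606.8 m/s.
Using Δv = v_e ln(m₀/m_f): Δv = v_e · ln(3.271) = 2606.8 × 1.1851 ≈ 3089.3 m/s.

Δv ≈ 3090 m/s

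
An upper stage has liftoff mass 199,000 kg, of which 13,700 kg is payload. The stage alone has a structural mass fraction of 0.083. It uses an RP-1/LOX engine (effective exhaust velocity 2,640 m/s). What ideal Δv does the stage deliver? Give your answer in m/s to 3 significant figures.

Stage wet mass = m₀ − payload = 199,000 − 13,700 = 185,300 kg.
Stage dry mass = ε × stage wet mass = 0.083 × 185,300 = 15,379.9 kg.
Burnout mass m_f = stage dry + payload = 15,379.9 + 13,700 = 29,079.9 kg.
Using Δv = v_e ln(m₀/m_f): Δv = v_e · ln(199,000/29,079.9) = 2640.0 × ln(6.843) = 2640.0 × 1.9233 ≈ 5077 m/s.

Δv ≈ 5080 m/s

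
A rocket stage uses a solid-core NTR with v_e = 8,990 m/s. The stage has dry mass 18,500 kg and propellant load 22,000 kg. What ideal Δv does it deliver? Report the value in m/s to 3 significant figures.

m₀ = m_dry + m_prop = 18,500 + 22,000 = 40,500 kg.
Using Δv = v_e ln(m₀/m_f): Δv = v_e · ln(m₀/m_f) = 8990.0 × ln(2.189) = 8990.0 × 0.7835 ≈ 7043.9 m/s.

Δv ≈ 7040 m/s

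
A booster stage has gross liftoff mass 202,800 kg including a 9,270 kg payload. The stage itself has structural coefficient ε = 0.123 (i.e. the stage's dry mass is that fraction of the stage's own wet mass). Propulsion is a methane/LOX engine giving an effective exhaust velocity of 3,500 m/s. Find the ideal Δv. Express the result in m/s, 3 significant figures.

Δv ≈ 6350 m/s

Stage wet mass = m₀ − payload = 202,800 − 9,270 = 193,530 kg.
Stage dry mass = ε × stage wet mass = 0.123 × 193,530 = 23,804.2 kg.
Burnout mass m_f = stage dry + payload = 23,804.2 + 9,270 = 33,074.2 kg.
By the Tsiolkovsky rocket equation, Δv = v_e · ln(202,800/33,074.2) = 3500.0 × ln(6.132) = 3500.0 × 1.8135 ≈ 6347 m/s.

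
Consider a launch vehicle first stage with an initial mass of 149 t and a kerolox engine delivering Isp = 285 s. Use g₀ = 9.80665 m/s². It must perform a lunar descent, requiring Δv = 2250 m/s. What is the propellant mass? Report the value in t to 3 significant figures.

v_e = Isp · g₀ = 285 × 9.80665 = 2794.9 m/s.
From the ideal rocket equation, m₀/m_f = exp(Δv / v_e) = exp(2250 / 2794.9) = exp(0.8050) = 2.2368.
m_f = 149 / 2.2368 = 66.613 t, so propellant = m₀ − m_f = 149 − 66.613 = 82.387 t.

propellant mass ≈ 82.4 t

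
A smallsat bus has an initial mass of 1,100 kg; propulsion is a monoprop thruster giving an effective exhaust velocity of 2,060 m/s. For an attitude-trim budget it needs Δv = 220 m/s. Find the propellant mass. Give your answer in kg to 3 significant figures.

m₀/m_f = exp(Δv / v_e) = exp(220 / 2060.0) = exp(0.1068) = 1.1127.
m_f = 1,100 / 1.1127 = 988.586 kg, so propellant = m₀ − m_f = 1,100 − 988.586 = 111.414 kg.

propellant mass ≈ 111 kg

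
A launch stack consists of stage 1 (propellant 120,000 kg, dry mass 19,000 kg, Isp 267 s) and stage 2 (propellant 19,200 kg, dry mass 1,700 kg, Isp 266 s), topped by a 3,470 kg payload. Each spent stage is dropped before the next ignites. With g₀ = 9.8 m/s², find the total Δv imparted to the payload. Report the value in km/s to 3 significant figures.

Ignition mass of stage 1 = 120,000+19,000 + 19,200+1,700 + 3,470 = 163,370 kg.
Stage 1: m₀ = 163,370 kg, m_f = 163,370 − 120,000 = 43,370 kg; Δv = 267×9.8×ln(3.767) = 2616.6×1.3262 ≈ 3470 m/s.
Stage 2: m₀ = 24,370 kg, m_f = 24,370 − 19,200 = 5,170 kg; Δv = 266×9.8×ln(4.714) = 2606.8×1.5505 ≈ 4042 m/s.
Total Δv = 3470 + 4042 = 7512 m/s.

Δv ≈ 7.51 km/s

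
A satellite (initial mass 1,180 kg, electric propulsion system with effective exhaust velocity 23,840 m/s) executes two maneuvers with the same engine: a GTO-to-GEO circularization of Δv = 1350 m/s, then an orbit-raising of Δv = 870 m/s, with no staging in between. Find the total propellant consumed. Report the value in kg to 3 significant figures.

After the first burn: m = 1180 × exp(−1350/23840.0) = 1180 × 0.94495 = 1,115.04 kg.
After the second burn: m = 1,115.04 × exp(−870/23840.0) = 1,115.04 × 0.96416 = 1,075.08 kg.
Total propellant = m₀ − m_final = 1180 − 1,075.08 = 104.92 kg.

total propellant consumed ≈ 105 kg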